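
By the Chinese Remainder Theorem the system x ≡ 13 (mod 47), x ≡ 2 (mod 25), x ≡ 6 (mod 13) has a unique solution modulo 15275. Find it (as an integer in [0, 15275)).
x ≡ 9977 (mod 15275); the representative in [0, 15275) is 9977

The moduli 47, 25, 13 are pairwise coprime, so by the CRT there is a unique solution mod 47·25·13 = 15275.
Solve by successive substitution. Start with x ≡ 13 (mod 47).
  Combine with x ≡ 2 (mod 25): write x = 13 + 47·t and require 13 + 47·t ≡ 2 (mod 25), i.e. 47·t ≡ 2 − 13 ≡ 14 (mod 25). Since 47^(−1) ≡ 8 (mod 25) (47 ≡ 22 (mod 25)), t ≡ 8·14 ≡ 12 (mod 25). So x ≡ 13 + 47·12 = 577 (mod 1175).
  Combine with x ≡ 6 (mod 13): write x = 577 + 1175·t and require 577 + 1175·t ≡ 6 (mod 13), i.e. 1175·t ≡ 6 − 577 ≡ 1 (mod 13). Since 1175^(−1) ≡ 8 (mod 13) (1175 ≡ 5 (mod 13)), t ≡ 8·1 ≡ 8 (mod 13). So x ≡ 577 + 1175·8 = 9977 (mod 15275).
Unique solution in [0, 15275): x = 9977.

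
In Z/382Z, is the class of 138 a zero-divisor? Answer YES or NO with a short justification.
YES

gcd(138, 382) = 2 > 1, so 138 is not a unit in Z/382Z. In Z/nZ every nonzero non-unit is a zero-divisor: explicitly, take b = 382/gcd = 191 ≠ 0 (mod 382); then 138·191 = 26358 = 69·382, i.e. 138·191 ≡ 0 (mod 382). So 138 is a zero-divisor.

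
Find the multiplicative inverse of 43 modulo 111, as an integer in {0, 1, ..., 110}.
Apply the extended Euclidean algorithm to (111, 43), tracking rows (r, s, t) with s·111 + t·43 = r. Each division r_prev = q·r_cur + r_new produces the new row as (previous row) − q·(current row):
  row A: (111, 1, 0)   [1·111 + 0·43 = 111]
  row B: (43, 0, 1)   [0·111 + 1·43 = 43]
  111 = 2·43 + 25   → row C = row A − 2·row B = (25, 1, −2)   [check: 1·111 − 2·43 = 25]
  43 = 1·25 + 18   → row D = row B − 1·row C = (18, −1, 3)   [check: −1·111 + 3·43 = 18]
  25 = 1·18 + 7   → row E = row C − 1·row D = (7, 2, −5)   [check: 2·111 − 5·43 = 7]
  18 = 2·7 + 4   → row F = row D − 2·row E = (4, −5, 13)   [check: −5·111 + 13·43 = 4]
  7 = 1·4 + 3   → row G = row E − 1·row F = (3, 7, −18)   [check: 7·111 − 18·43 = 3]
  4 = 1·3 + 1   → row H = row F − 1·row G = (1, −12, 31)   [check: −12·111 + 31·43 = 1]
  3 = 3·1 + 0   → remainder 0, stop. gcd = 1 (last nonzero row H).
The gcd is 1, so 43 is invertible mod 111. The last nonzero row gives −12·111 + 31·43 = 1, so t = 31. So 43^(−1) ≡ 31 (mod 111). Verify: 43 · 31 = 1333 ≡ 1 (mod 111). ✓

Final answer: 43^(−1) ≡ 31 (mod 111)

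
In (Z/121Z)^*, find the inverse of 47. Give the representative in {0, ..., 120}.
Apply the extended Euclidean algorithm to (121, 47), tracking rows (r, s, t) with s·121 + t·47 = r. Each division r_prev = q·r_cur + r_new produces the new row as (previous row) − q·(current row):
  row A: (121, 1, 0)   [1·121 + 0·47 = 121]
  row B: (47, 0, 1)   [0·121 + 1·47 = 47]
  121 = 2·47 + 27   → row C = row A − 2·row B = (27, 1, −2)   [check: 1·121 − 2·47 = 27]
  47 = 1·27 + 20   → row D = row B − 1·row C = (20, −1, 3)   [check: −1·121 + 3·47 = 20]
  27 = 1·20 + 7   → row E = row C − 1·row D = (7, 2, −5)   [check: 2·121 − 5·47 = 7]
  20 = 2·7 + 6   → row F = row D − 2·row E = (6, −5, 13)   [check: −5·121 + 13·47 = 6]
  7 = 1·6 + 1   → row G = row E − 1·row F = (1, 7, −18)   [check: 7·121 − 18·47 = 1]
  6 = 6·1 + 0   → remainder 0, stop. gcd = 1 (last nonzero row G).
The gcd is 1, so 47 is invertible mod 121. The last nonzero row gives 7·121 − 18·47 = 1, so t = −18. So 47^(−1) ≡ −18 ≡ 103 (mod 121). Verify: 47 · 103 = 4841 ≡ 1 (mod 121). ✓

Final answer: 47^(−1) ≡ 103 (mod 121)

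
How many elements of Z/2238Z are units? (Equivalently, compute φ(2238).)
Z/2238Z has φ(2238) = 744 units

An element a ∈ Z/2238Z is a unit iff gcd(a, 2238) = 1, so the number of units is φ(2238). φ is multiplicative, with φ(p^e) = p^e − p^(e−1). Factorise 2238 = 2 · 3 · 373. Then
  φ(2238) = (2 − 1) · (3 − 1) · (373 − 1) = 1 · 2 · 372 = 744.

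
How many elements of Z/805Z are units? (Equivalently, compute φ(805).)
An element a ∈ Z/805Z is a unit iff gcd(a, 805) = 1, so the number of units is φ(805). φ is multiplicative, with φ(p^e) = p^e − p^(e−1). Factorise 805 = 5 · 7 · 23. Then
  φ(805) = (5 − 1) · (7 − 1) · (23 − 1) = 4 · 6 · 22 = 528.

Final answer: Z/805Z has φ(805) = 528 units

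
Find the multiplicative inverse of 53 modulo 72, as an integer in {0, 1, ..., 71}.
Apply the extended Euclidean algorithm to (72, 53), tracking rows (r, s, t) with s·72 + t·53 = r. Each division r_prev = q·r_cur + r_new produces the new row as (previous row) − q·(current row):
  row A: (72, 1, 0)   [1·72 + 0·53 = 72]
  row B: (53, 0, 1)   [0·72 + 1·53 = 53]
  72 = 1·53 + 19   → row C = row A − 1·row B = (19, 1, −1)   [check: 1·72 − 1·53 = 19]
  53 = 2·19 + 15   → row D = row B − 2·row C = (15, −2, 3)   [check: −2·72 + 3·53 = 15]
  19 = 1·15 + 4   → row E = row C − 1·row D = (4, 3, −4)   [check: 3·72 − 4·53 = 4]
  15 = 3·4 + 3   → row F = row D − 3·row E = (3, −11, 15)   [check: −11·72 + 15·53 = 3]
  4 = 1·3 + 1   → row G = row E − 1·row F = (1, 14, −19)   [check: 14·72 − 19·53 = 1]
  3 = 3·1 + 0   → remainder 0, stop. gcd = 1 (last nonzero row G).
The gcd is 1, so 53 is invertible mod 72. The last nonzero row gives 14·72 − 19·53 = 1, so t = −19. So 53^(−1) ≡ −19 ≡ 53 (mod 72). Verify: 53 · 53 = 2809 ≡ 1 (mod 72). ✓

Final answer: 53^(−1) ≡ 53 (mod 72)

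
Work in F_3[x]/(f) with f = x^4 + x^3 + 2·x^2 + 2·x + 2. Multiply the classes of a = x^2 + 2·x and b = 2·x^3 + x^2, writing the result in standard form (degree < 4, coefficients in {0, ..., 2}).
a · b ≡ x^3 + 2·x^2 + 2·x (mod f(x))

Multiply as integer polynomials: a · b = 2·x^5 + 5·x^4 + 2·x^3. Reducing coefficients mod 3: a · b ≡ 2·x^5 + 2·x^4 + 2·x^3. Now divide by f(x) = x^4 + x^3 + 2·x^2 + 2·x + 2 in F_3[x], eliminating the leading term at each step:
  leading term 2·x^5: subtract (2·x)·f(x) = 2·x^5 + 2·x^4 + x^3 + x^2 + x, leaving x^3 + 2·x^2 + 2·x (coefficients mod 3)
The degree is now < 4, so this is the remainder. Hence a · b ≡ x^3 + 2·x^2 + 2·x in F_3[x]/(f).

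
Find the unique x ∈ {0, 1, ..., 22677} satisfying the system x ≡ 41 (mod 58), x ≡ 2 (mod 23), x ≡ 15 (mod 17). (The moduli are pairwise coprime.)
x ≡ 14193 (mod 22678); the representative in [0, 22678) is 14193

The moduli 58, 23, 17 are pairwise coprime, so by the CRT there is a unique solution mod 58·23·17 = 22678.
Solve by successive substitution. Start with x ≡ 41 (mod 58).
  Combine with x ≡ 2 (mod 23): write x = 41 + 58·t and require 41 + 58·t ≡ 2 (mod 23), i.e. 58·t ≡ 2 − 41 ≡ 7 (mod 23). Since 58^(−1) ≡ 2 (mod 23) (58 ≡ 12 (mod 23)), t ≡ 2·7 ≡ 14 (mod 23). So x ≡ 41 + 58·14 = 853 (mod 1334).
  Combine with x ≡ 15 (mod 17): write x = 853 + 1334·t and require 853 + 1334·t ≡ 15 (mod 17), i.e. 1334·t ≡ 15 − 853 ≡ 12 (mod 17). Since 1334^(−1) ≡ 15 (mod 17) (1334 ≡ 8 (mod 17)), t ≡ 15·12 ≡ 10 (mod 17). So x ≡ 853 + 1334·10 = 14193 (mod 22678).
Unique solution in [0, 22678): x = 14193.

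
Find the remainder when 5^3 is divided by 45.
35

Use repeated squaring. Binary(3) = 11. Walk through the bits of the exponent 3 left-to-right: at each bit after the leading one, square the running value, then multiply by 5 if the bit is 1 (always reducing mod 45):
  bit 1 = 1 (leading): start with 5.
  bit 2 = 1: square 5^2 = 25; bit is 1, so multiply 25·5 = 125 ≡ 35 (mod 45).
Final value: 5^3 ≡ 35 (mod 45).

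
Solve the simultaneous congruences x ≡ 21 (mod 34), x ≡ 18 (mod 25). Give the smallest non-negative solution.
x ≡ 293 (mod 850); the representative in [0, 850) is 293

The moduli 34, 25 are pairwise coprime, so by the CRT there is a unique solution mod 34·25 = 850.
Solve by successive substitution. Start with x ≡ 21 (mod 34).
  Combine with x ≡ 18 (mod 25): write x = 21 + 34·t and require 21 + 34·t ≡ 18 (mod 25), i.e. 34·t ≡ 18 − 21 ≡ 22 (mod 25). Since 34^(−1) ≡ 14 (mod 25) (34 ≡ 9 (mod 25)), t ≡ 14·22 ≡ 8 (mod 25). So x ≡ 21 + 34·8 = 293 (mod 850).
Unique solution in [0, 850): x = 293.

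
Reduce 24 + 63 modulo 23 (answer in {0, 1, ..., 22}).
Reduce the summands first: 24 ≡ 1, 63 ≡ 17 (mod 23), so 24 + 63 ≡ 1 + 17 (mod 23). 1 + 17 = 18; 18 = 0·23 + 18, so (24 + 63) mod 23 = 18.

Final answer: 18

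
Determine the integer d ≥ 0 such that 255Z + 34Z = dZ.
In the PID Z, (a, b) is generated by gcd(a, b). Compute gcd(255, 34) with the extended Euclidean algorithm, tracking rows (r, s, t) with s·255 + t·34 = r:
  row A: (255, 1, 0)   [1·255 + 0·34 = 255]
  row B: (34, 0, 1)   [0·255 + 1·34 = 34]
  255 = 7·34 + 17   → row C = row A − 7·row B = (17, 1, −7)   [check: 1·255 − 7·34 = 17]
  34 = 2·17 + 0   → remainder 0, stop. gcd = 17 (last nonzero row C).
So gcd(255, 34) = 17, with Bézout identity 1·255 − 7·34 = 17. Containment (⊇): the Bézout identity exhibits 17 as an element of (255, 34), giving (17) ⊆ (255, 34). Containment (⊆): since 17 | 255 and 17 | 34 (255 = 17·15, 34 = 17·2), every Z-linear combination of 255 and 34 is divisible by 17, so (255, 34) ⊆ (17). Therefore (255, 34) = (17), d = 17.

Final answer: (255, 34) = (17); d = 17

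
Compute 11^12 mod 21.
Use repeated squaring. Binary(12) = 1100. Walk through the bits of the exponent 12 left-to-right: at each bit after the leading one, square the running value, then multiply by 11 if the bit is 1 (always reducing mod 21):
  bit 1 = 1 (leading): start with 11.
  bit 2 = 1: square 11^2 = 121 ≡ 16; bit is 1, so multiply 16·11 = 176 ≡ 8 (mod 21).
  bit 3 = 0: square 8^2 = 64 ≡ 1 (mod 21).
  bit 4 = 0: square 1^2 = 1 (mod 21).
Final value: 11^12 ≡ 1 (mod 21).

Final answer: 1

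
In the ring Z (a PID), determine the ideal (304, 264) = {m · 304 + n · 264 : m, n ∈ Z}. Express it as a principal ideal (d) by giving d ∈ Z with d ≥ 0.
(304, 264) = (8); d = 8

In the PID Z, (a, b) is generated by gcd(a, b). Compute gcd(304, 264) with the extended Euclidean algorithm, tracking rows (r, s, t) with s·304 + t·264 = r:
  row A: (304, 1, 0)   [1·304 + 0·264 = 304]
  row B: (264, 0, 1)   [0·304 + 1·264 = 264]
  304 = 1·264 + 40   → row C = row A − 1·row B = (40, 1, −1)   [check: 1·304 − 1·264 = 40]
  264 = 6·40 + 24   → row D = row B − 6·row C = (24, −6, 7)   [check: −6·304 + 7·264 = 24]
  40 = 1·24 + 16   → row E = row C − 1·row D = (16, 7, −8)   [check: 7·304 − 8·264 = 16]
  24 = 1·16 + 8   → row F = row D − 1·row E = (8, −13, 15)   [check: −13·304 + 15·264 = 8]
  16 = 2·8 + 0   → remainder 0, stop. gcd = 8 (last nonzero row F).
So gcd(304, 264) = 8, with Bézout identity −13·304 + 15·264 = 8. Containment (⊇): the Bézout identity exhibits 8 as an element of (304, 264), giving (8) ⊆ (304, 264). Containment (⊆): since 8 | 304 and 8 | 264 (304 = 8·38, 264 = 8·33), every Z-linear combination of 304 and 264 is divisible by 8, so (304, 264) ⊆ (8). Therefore (304, 264) = (8), d = 8.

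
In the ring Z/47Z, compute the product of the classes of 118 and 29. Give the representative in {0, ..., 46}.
Reduce the factors first: 118 ≡ 24 (mod 47), so 118 · 29 ≡ 24 · 29 (mod 47). 24 · 29 = 696. Dividing by 47: 696 = 14·47 + 38. So (118 · 29) mod 47 = 38.

Final answer: 38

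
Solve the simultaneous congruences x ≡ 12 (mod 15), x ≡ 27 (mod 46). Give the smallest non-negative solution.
x ≡ 27 (mod 690); the representative in [0, 690) is 27

The moduli 15, 46 are pairwise coprime, so by the CRT there is a unique solution mod 15·46 = 690.
Solve by successive substitution. Start with x ≡ 12 (mod 15).
  Combine with x ≡ 27 (mod 46): write x = 12 + 15·t and require 12 + 15·t ≡ 27 (mod 46), i.e. 15·t ≡ 27 − 12 ≡ 15 (mod 46). Since 15^(−1) ≡ 43 (mod 46), t ≡ 43·15 ≡ 1 (mod 46). So x ≡ 12 + 15·1 = 27 (mod 690).
Unique solution in [0, 690): x = 27.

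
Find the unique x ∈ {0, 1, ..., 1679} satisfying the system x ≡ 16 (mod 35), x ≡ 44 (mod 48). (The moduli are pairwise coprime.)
The moduli 35, 48 are pairwise coprime, so by the CRT there is a unique solution mod 35·48 = 1680.
Solve by successive substitution. Start with x ≡ 16 (mod 35).
  Combine with x ≡ 44 (mod 48): write x = 16 + 35·t and require 16 + 35·t ≡ 44 (mod 48), i.e. 35·t ≡ 44 − 16 ≡ 28 (mod 48). Since 35^(−1) ≡ 11 (mod 48), t ≡ 11·28 ≡ 20 (mod 48). So x ≡ 16 + 35·20 = 716 (mod 1680).
Unique solution in [0, 1680): x = 716.

Final answer: x ≡ 716 (mod 1680); the representative in [0, 1680) is 716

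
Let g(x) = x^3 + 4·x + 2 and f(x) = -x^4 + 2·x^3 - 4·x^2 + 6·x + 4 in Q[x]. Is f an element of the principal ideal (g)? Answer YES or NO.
In Q[x] the ideal (g) consists of all multiples of g, so f ∈ (g) iff g | f, i.e. iff the remainder of f on division by g is 0. Divide f by g (g is monic, so eliminate the leading term of the running remainder at each step):
  leading term -x^4: subtract (-x)·g(x) = -x^4 - 4·x^2 - 2·x, leaving 2·x^3 + 8·x + 4
  leading term 2·x^3: subtract (2)·g(x) = 2·x^3 + 8·x + 4, leaving 0
The remainder is 0, so f(x) = g(x) · h(x) with h(x) = 2 - x. Hence g | f, i.e. f ∈ (g).

Final answer: YES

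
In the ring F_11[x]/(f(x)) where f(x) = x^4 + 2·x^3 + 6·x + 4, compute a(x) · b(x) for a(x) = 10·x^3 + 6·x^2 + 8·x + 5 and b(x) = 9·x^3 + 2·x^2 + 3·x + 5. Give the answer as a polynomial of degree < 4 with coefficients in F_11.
a · b ≡ 4·x^3 + 10·x^2 + 8·x + 8 (mod f(x))

Multiply as integer polynomials: a · b = 90·x^6 + 74·x^5 + 114·x^4 + 129·x^3 + 64·x^2 + 55·x + 25. Reducing coefficients mod 11: a · b ≡ 2·x^6 + 8·x^5 + 4·x^4 + 8·x^3 + 9·x^2 + 3. Now divide by f(x) = x^4 + 2·x^3 + 6·x + 4 in F_11[x], eliminating the leading term at each step:
  leading term 2·x^6: subtract (2·x^2)·f(x) = 2·x^6 + 4·x^5 + x^3 + 8·x^2, leaving 4·x^5 + 4·x^4 + 7·x^3 + x^2 + 3 (coefficients mod 11)
  leading term 4·x^5: subtract (4·x)·f(x) = 4·x^5 + 8·x^4 + 2·x^2 + 5·x, leaving 7·x^4 + 7·x^3 + 10·x^2 + 6·x + 3 (coefficients mod 11)
  leading term 7·x^4: subtract (7)·f(x) = 7·x^4 + 3·x^3 + 9·x + 6, leaving 4·x^3 + 10·x^2 + 8·x + 8 (coefficients mod 11)
The degree is now < 4, so this is the remainder. Hence a · b ≡ 4·x^3 + 10·x^2 + 8·x + 8 in F_11[x]/(f).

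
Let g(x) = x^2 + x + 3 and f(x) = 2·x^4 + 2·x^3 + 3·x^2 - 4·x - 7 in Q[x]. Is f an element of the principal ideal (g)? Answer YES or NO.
In Q[x] the ideal (g) consists of all multiples of g, so f ∈ (g) iff g | f, i.e. iff the remainder of f on division by g is 0. Divide f by g (g is monic, so eliminate the leading term of the running remainder at each step):
  leading term 2·x^4: subtract (2·x^2)·g(x) = 2·x^4 + 2·x^3 + 6·x^2, leaving -3·x^2 - 4·x - 7
  leading term -3·x^2: subtract (-3)·g(x) = -3·x^2 - 3·x - 9, leaving 2 - x
The remainder r(x) = 2 - x ≠ 0 (and deg r < deg g), so g ∤ f, i.e. f ∉ (g).

Final answer: NO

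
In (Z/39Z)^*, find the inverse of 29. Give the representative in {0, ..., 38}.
29^(−1) ≡ 35 (mod 39)

Apply the extended Euclidean algorithm to (39, 29), tracking rows (r, s, t) with s·39 + t·29 = r. Each division r_prev = q·r_cur + r_new produces the new row as (previous row) − q·(current row):
  row A: (39, 1, 0)   [1·39 + 0·29 = 39]
  row B: (29, 0, 1)   [0·39 + 1·29 = 29]
  39 = 1·29 + 10   → row C = row A − 1·row B = (10, 1, −1)   [check: 1·39 − 1·29 = 10]
  29 = 2·10 + 9   → row D = row B − 2·row C = (9, −2, 3)   [check: −2·39 + 3·29 = 9]
  10 = 1·9 + 1   → row E = row C − 1·row D = (1, 3, −4)   [check: 3·39 − 4·29 = 1]
  9 = 9·1 + 0   → remainder 0, stop. gcd = 1 (last nonzero row E).
The gcd is 1, so 29 is invertible mod 39. The last nonzero row gives 3·39 − 4·29 = 1, so t = −4. So 29^(−1) ≡ −4 ≡ 35 (mod 39). Verify: 29 · 35 = 1015 ≡ 1 (mod 39). ✓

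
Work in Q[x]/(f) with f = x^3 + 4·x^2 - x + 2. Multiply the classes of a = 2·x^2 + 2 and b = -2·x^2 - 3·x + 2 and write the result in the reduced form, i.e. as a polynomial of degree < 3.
a · b ≡ -44·x^2 + 12·x - 16 (mod f(x))

First multiply in Q[x] without reducing: a · b = -4·x^4 - 6·x^3 - 6·x + 4. Now divide by f(x) = x^3 + 4·x^2 - x + 2, eliminating the leading term at each step:
  leading term -4·x^4: subtract (-4·x)·f(x) = -4·x^4 - 16·x^3 + 4·x^2 - 8·x, leaving 10·x^3 - 4·x^2 + 2·x + 4
  leading term 10·x^3: subtract (10)·f(x) = 10·x^3 + 40·x^2 - 10·x + 20, leaving -44·x^2 + 12·x - 16
The degree is now < 3, so this is the remainder. Hence a · b ≡ -44·x^2 + 12·x - 16 in Q[x]/(f).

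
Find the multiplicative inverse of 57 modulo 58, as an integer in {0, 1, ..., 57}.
57^(−1) ≡ 57 (mod 58)

Apply the extended Euclidean algorithm to (58, 57), tracking rows (r, s, t) with s·58 + t·57 = r. Each division r_prev = q·r_cur + r_new produces the new row as (previous row) − q·(current row):
  row A: (58, 1, 0)   [1·58 + 0·57 = 58]
  row B: (57, 0, 1)   [0·58 + 1·57 = 57]
  58 = 1·57 + 1   → row C = row A − 1·row B = (1, 1, −1)   [check: 1·58 − 1·57 = 1]
  57 = 57·1 + 0   → remainder 0, stop. gcd = 1 (last nonzero row C).
The gcd is 1, so 57 is invertible mod 58. The last nonzero row gives 1·58 − 1·57 = 1, so t = −1. So 57^(−1) ≡ −1 ≡ 57 (mod 58). Verify: 57 · 57 = 3249 ≡ 1 (mod 58). ✓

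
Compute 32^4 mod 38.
Use repeated squaring. Binary(4) = 100. Walk through the bits of the exponent 4 left-to-right: at each bit after the leading one, square the running value, then multiply by 32 if the bit is 1 (always reducing mod 38):
  bit 1 = 1 (leading): start with 32.
  bit 2 = 0: square 32^2 = 1024 ≡ 36 (mod 38).
  bit 3 = 0: square 36^2 = 1296 ≡ 4 (mod 38).
Final value: 32^4 ≡ 4 (mod 38).

Final answer: 4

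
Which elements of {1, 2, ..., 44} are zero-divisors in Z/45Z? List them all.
An element a ∈ Z/45Z (with a ≠ 0) is a zero-divisor iff gcd(a, 45) > 1 (because a is a unit precisely when gcd(a, n) = 1, and in Z/nZ every nonzero, non-unit element is a zero-divisor). Scan a = 1, ..., 44 and keep those with gcd(a, 45) > 1:
  gcd(3, 45) = 3, gcd(5, 45) = 5, gcd(6, 45) = 3, gcd(9, 45) = 9, gcd(10, 45) = 5, gcd(12, 45) = 3, gcd(15, 45) = 15, gcd(18, 45) = 9, gcd(20, 45) = 5, gcd(21, 45) = 3, gcd(24, 45) = 3, gcd(25, 45) = 5, gcd(27, 45) = 9, gcd(30, 45) = 15, gcd(33, 45) = 3, gcd(35, 45) = 5, gcd(36, 45) = 9, gcd(39, 45) = 3, gcd(40, 45) = 5, gcd(42, 45) = 3.
All other a ∈ {1, ..., 44} have gcd(a, 45) = 1 and are units. So the nonzero zero-divisors are exactly the 20 values of a appearing in this scan.

Final answer: nonzero zero-divisors of Z/45Z = {3, 5, 6, 9, 10, 12, 15, 18, 20, 21, 24, 25, 27, 30, 33, 35, 36, 39, 40, 42}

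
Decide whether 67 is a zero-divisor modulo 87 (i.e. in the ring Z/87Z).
NO

gcd(67, 87) = 1, so 67 is a unit in Z/87Z (it has a multiplicative inverse). A unit cannot be a zero-divisor: if 67·b ≡ 0 then multiplying both sides by 67^(−1) gives b ≡ 0. So 67 is not a zero-divisor.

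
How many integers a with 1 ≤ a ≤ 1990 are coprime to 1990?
792

The number of a ∈ {1, ..., 1990} with gcd(a, 1990) = 1 is by definition Euler's totient φ(1990). φ is multiplicative, with φ(p^e) = p^e − p^(e−1). Factorise 1990 = 2 · 5 · 199. Then
  φ(1990) = (2 − 1) · (5 − 1) · (199 − 1) = 1 · 4 · 198 = 792.
So there are 792 such integers.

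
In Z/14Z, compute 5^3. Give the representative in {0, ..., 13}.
Use repeated squaring. Binary(3) = 11. Walk through the bits of the exponent 3 left-to-right: at each bit after the leading one, square the running value, then multiply by 5 if the bit is 1 (always reducing mod 14):
  bit 1 = 1 (leading): start with 5.
  bit 2 = 1: square 5^2 = 25 ≡ 11; bit is 1, so multiply 11·5 = 55 ≡ 13 (mod 14).
Final value: 5^3 ≡ 13 (mod 14).

Final answer: 13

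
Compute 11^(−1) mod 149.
Apply the extended Euclidean algorithm to (149, 11), tracking rows (r, s, t) with s·149 + t·11 = r. Each division r_prev = q·r_cur + r_new produces the new row as (previous row) − q·(current row):
  row A: (149, 1, 0)   [1·149 + 0·11 = 149]
  row B: (11, 0, 1)   [0·149 + 1·11 = 11]
  149 = 13·11 + 6   → row C = row A − 13·row B = (6, 1, −13)   [check: 1·149 − 13·11 = 6]
  11 = 1·6 + 5   → row D = row B − 1·row C = (5, −1, 14)   [check: −1·149 + 14·11 = 5]
  6 = 1·5 + 1   → row E = row C − 1·row D = (1, 2, −27)   [check: 2·149 − 27·11 = 1]
  5 = 5·1 + 0   → remainder 0, stop. gcd = 1 (last nonzero row E).
The gcd is 1, so 11 is invertible mod 149. The last nonzero row gives 2·149 − 27·11 = 1, so t = −27. So 11^(−1) ≡ −27 ≡ 122 (mod 149). Verify: 11 · 122 = 1342 ≡ 1 (mod 149). ✓

Final answer: 11^(−1) ≡ 122 (mod 149)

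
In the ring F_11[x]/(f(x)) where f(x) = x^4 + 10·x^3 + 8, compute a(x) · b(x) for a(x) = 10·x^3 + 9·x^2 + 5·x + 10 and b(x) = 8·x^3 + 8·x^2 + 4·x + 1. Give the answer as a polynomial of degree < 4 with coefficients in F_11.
Multiply as integer polynomials: a · b = 80·x^6 + 152·x^5 + 152·x^4 + 166·x^3 + 109·x^2 + 45·x + 10. Reducing coefficients mod 11: a · b ≡ 3·x^6 + 9·x^5 + 9·x^4 + x^3 + 10·x^2 + x + 10. Now divide by f(x) = x^4 + 10·x^3 + 8 in F_11[x], eliminating the leading term at each step:
  leading term 3·x^6: subtract (3·x^2)·f(x) = 3·x^6 + 8·x^5 + 2·x^2, leaving x^5 + 9·x^4 + x^3 + 8·x^2 + x + 10 (coefficients mod 11)
  leading term x^5: subtract (x)·f(x) = x^5 + 10·x^4 + 8·x, leaving 10·x^4 + x^3 + 8·x^2 + 4·x + 10 (coefficients mod 11)
  leading term 10·x^4: subtract (10)·f(x) = 10·x^4 + x^3 + 3, leaving 8·x^2 + 4·x + 7 (coefficients mod 11)
The degree is now < 4, so this is the remainder. Hence a · b ≡ 8·x^2 + 4·x + 7 in F_11[x]/(f).

Final answer: a · b ≡ 8·x^2 + 4·x + 7 (mod f(x))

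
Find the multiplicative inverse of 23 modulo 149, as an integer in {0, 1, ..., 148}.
Apply the extended Euclidean algorithm to (149, 23), tracking rows (r, s, t) with s·149 + t·23 = r. Each division r_prev = q·r_cur + r_new produces the new row as (previous row) − q·(current row):
  row A: (149, 1, 0)   [1·149 + 0·23 = 149]
  row B: (23, 0, 1)   [0·149 + 1·23 = 23]
  149 = 6·23 + 11   → row C = row A − 6·row B = (11, 1, −6)   [check: 1·149 − 6·23 = 11]
  23 = 2·11 + 1   → row D = row B − 2·row C = (1, −2, 13)   [check: −2·149 + 13·23 = 1]
  11 = 11·1 + 0   → remainder 0, stop. gcd = 1 (last nonzero row D).
The gcd is 1, so 23 is invertible mod 149. The last nonzero row gives −2·149 + 13·23 = 1, so t = 13. So 23^(−1) ≡ 13 (mod 149). Verify: 23 · 13 = 299 ≡ 1 (mod 149). ✓

Final answer: 23^(−1) ≡ 13 (mod 149)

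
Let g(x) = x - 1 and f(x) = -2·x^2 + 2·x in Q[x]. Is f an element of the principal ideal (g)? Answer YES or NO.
YES

In Q[x] the ideal (g) consists of all multiples of g, so f ∈ (g) iff g | f, i.e. iff the remainder of f on division by g is 0. Divide f by g (g is monic, so eliminate the leading term of the running remainder at each step):
  leading term -2·x^2: subtract (-2·x)·g(x) = -2·x^2 + 2·x, leaving 0
The remainder is 0, so f(x) = g(x) · h(x) with h(x) = -2·x. Hence g | f, i.e. f ∈ (g).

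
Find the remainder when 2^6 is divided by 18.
Use repeated squaring. Binary(6) = 110. Walk through the bits of the exponent 6 left-to-right: at each bit after the leading one, square the running value, then multiply by 2 if the bit is 1 (always reducing mod 18):
  bit 1 = 1 (leading): start with 2.
  bit 2 = 1: square 2^2 = 4; bit is 1, so multiply 4·2 = 8 (mod 18).
  bit 3 = 0: square 8^2 = 64 ≡ 10 (mod 18).
Final value: 2^6 ≡ 10 (mod 18).

Final answer: 10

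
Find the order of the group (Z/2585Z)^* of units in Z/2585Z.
(Z/2585Z)^* consists of the classes a with gcd(a, 2585) = 1, so its order is φ(2585). φ is multiplicative, with φ(p^e) = p^e − p^(e−1). Factorise 2585 = 5 · 11 · 47. Then
  φ(2585) = (5 − 1) · (11 − 1) · (47 − 1) = 4 · 10 · 46 = 1840.
Thus |(Z/2585Z)^*| = 1840.

Final answer: |(Z/2585Z)^*| = 1840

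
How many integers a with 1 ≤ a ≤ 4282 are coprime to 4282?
The number of a ∈ {1, ..., 4282} with gcd(a, 4282) = 1 is by definition Euler's totient φ(4282). φ is multiplicative, with φ(p^e) = p^e − p^(e−1). Factorise 4282 = 2 · 2141. Then
  φ(4282) = (2 − 1) · (2141 − 1) = 1 · 2140 = 2140.
So there are 2140 such integers.

Final answer: 2140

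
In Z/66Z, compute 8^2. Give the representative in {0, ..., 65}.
Use repeated squaring. Binary(2) = 10. Walk through the bits of the exponent 2 left-to-right: at each bit after the leading one, square the running value, then multiply by 8 if the bit is 1 (always reducing mod 66):
  bit 1 = 1 (leading): start with 8.
  bit 2 = 0: square 8^2 = 64 (mod 66).
Final value: 8^2 ≡ 64 (mod 66).

Final answer: 64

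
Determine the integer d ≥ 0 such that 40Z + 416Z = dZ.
(40, 416) = (8); d = 8

In the PID Z, (a, b) is generated by gcd(a, b). Compute gcd(416, 40) with the extended Euclidean algorithm, tracking rows (r, s, t) with s·416 + t·40 = r:
  row A: (416, 1, 0)   [1·416 + 0·40 = 416]
  row B: (40, 0, 1)   [0·416 + 1·40 = 40]
  416 = 10·40 + 16   → row C = row A − 10·row B = (16, 1, −10)   [check: 1·416 − 10·40 = 16]
  40 = 2·16 + 8   → row D = row B − 2·row C = (8, −2, 21)   [check: −2·416 + 21·40 = 8]
  16 = 2·8 + 0   → remainder 0, stop. gcd = 8 (last nonzero row D).
So gcd(40, 416) = 8, with Bézout identity −2·416 + 21·40 = 8. Containment (⊇): the Bézout identity exhibits 8 as an element of (40, 416), giving (8) ⊆ (40, 416). Containment (⊆): since 8 | 40 and 8 | 416 (40 = 8·5, 416 = 8·52), every Z-linear combination of 40 and 416 is divisible by 8, so (40, 416) ⊆ (8). Therefore (40, 416) = (8), d = 8.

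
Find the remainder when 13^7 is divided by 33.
7

Use repeated squaring. Binary(7) = 111. Walk through the bits of the exponent 7 left-to-right: at each bit after the leading one, square the running value, then multiply by 13 if the bit is 1 (always reducing mod 33):
  bit 1 = 1 (leading): start with 13.
  bit 2 = 1: square 13^2 = 169 ≡ 4; bit is 1, so multiply 4·13 = 52 ≡ 19 (mod 33).
  bit 3 = 1: square 19^2 = 361 ≡ 31; bit is 1, so multiply 31·13 = 403 ≡ 7 (mod 33).
Final value: 13^7 ≡ 7 (mod 33).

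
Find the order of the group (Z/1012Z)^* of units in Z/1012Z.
(Z/1012Z)^* consists of the classes a with gcd(a, 1012) = 1, so its order is φ(1012). φ is multiplicative, with φ(p^e) = p^e − p^(e−1). Factorise 1012 = 2^2 · 11 · 23. Then
  φ(1012) = (2^2 − 2^1) · (11 − 1) · (23 − 1) = 2 · 10 · 22 = 440.
Thus |(Z/1012Z)^*| = 440.

Final answer: |(Z/1012Z)^*| = 440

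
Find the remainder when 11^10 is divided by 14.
11

Use repeated squaring. Binary(10) = 1010. Walk through the bits of the exponent 10 left-to-right: at each bit after the leading one, square the running value, then multiply by 11 if the bit is 1 (always reducing mod 14):
  bit 1 = 1 (leading): start with 11.
  bit 2 = 0: square 11^2 = 121 ≡ 9 (mod 14).
  bit 3 = 1: square 9^2 = 81 ≡ 11; bit is 1, so multiply 11·11 = 121 ≡ 9 (mod 14).
  bit 4 = 0: square 9^2 = 81 ≡ 11 (mod 14).
Final value: 11^10 ≡ 11 (mod 14).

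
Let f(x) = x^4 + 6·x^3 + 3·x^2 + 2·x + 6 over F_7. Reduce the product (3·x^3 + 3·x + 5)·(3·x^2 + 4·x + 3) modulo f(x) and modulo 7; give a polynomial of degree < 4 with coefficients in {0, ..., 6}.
a · b ≡ 5·x^3 + 2·x^2 + 3·x + 1 (mod f(x))

Multiply as integer polynomials: a · b = 9·x^5 + 12·x^4 + 18·x^3 + 27·x^2 + 29·x + 15. Reducing coefficients mod 7: a · b ≡ 2·x^5 + 5·x^4 + 4·x^3 + 6·x^2 + x + 1. Now divide by f(x) = x^4 + 6·x^3 + 3·x^2 + 2·x + 6 in F_7[x], eliminating the leading term at each step:
  leading term 2·x^5: subtract (2·x)·f(x) = 2·x^5 + 5·x^4 + 6·x^3 + 4·x^2 + 5·x, leaving 5·x^3 + 2·x^2 + 3·x + 1 (coefficients mod 7)
The degree is now < 4, so this is the remainder. Hence a · b ≡ 5·x^3 + 2·x^2 + 3·x + 1 in F_7[x]/(f).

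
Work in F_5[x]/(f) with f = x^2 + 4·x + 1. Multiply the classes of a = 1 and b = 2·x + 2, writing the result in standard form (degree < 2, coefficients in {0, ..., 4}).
a · b ≡ 2·x + 2 (mod f(x))

Multiply as integer polynomials: a · b = 2·x + 2. Reducing coefficients mod 5: a · b ≡ 2·x + 2. This already has degree < 2, so no reduction by f is needed. Hence a · b ≡ 2·x + 2 in F_5[x]/(f).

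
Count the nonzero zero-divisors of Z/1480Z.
Z/1480Z has 903 nonzero zero-divisors

In Z/1480Z each nonzero element is either a unit (gcd with 1480 is 1) or a zero-divisor (gcd > 1). The number of units is φ(1480): factorise 1480 = 2^3 · 5 · 37, so φ(1480) = (2^3 − 2^2) · (5 − 1) · (37 − 1) = 4 · 4 · 36 = 576. The nonzero elements number 1480 − 1 = 1479. Hence the nonzero zero-divisors number 1479 − 576 = 903.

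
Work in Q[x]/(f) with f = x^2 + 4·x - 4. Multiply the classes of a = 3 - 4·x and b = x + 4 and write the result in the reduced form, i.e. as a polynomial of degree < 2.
a · b ≡ 3·x - 4 (mod f(x))

First multiply in Q[x] without reducing: a · b = -4·x^2 - 13·x + 12. Now divide by f(x) = x^2 + 4·x - 4, eliminating the leading term at each step:
  leading term -4·x^2: subtract (-4)·f(x) = -4·x^2 - 16·x + 16, leaving 3·x - 4
The degree is now < 2, so this is the remainder. Hence a · b ≡ 3·x - 4 in Q[x]/(f).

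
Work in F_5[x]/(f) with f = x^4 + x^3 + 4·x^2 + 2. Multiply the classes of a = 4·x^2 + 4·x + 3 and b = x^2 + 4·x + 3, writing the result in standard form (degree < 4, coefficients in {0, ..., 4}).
a · b ≡ x^3 + 4·x + 1 (mod f(x))

Multiply as integer polynomials: a · b = 4·x^4 + 20·x^3 + 31·x^2 + 24·x + 9. Reducing coefficients mod 5: a · b ≡ 4·x^4 + x^2 + 4·x + 4. Now divide by f(x) = x^4 + x^3 + 4·x^2 + 2 in F_5[x], eliminating the leading term at each step:
  leading term 4·x^4: subtract (4)·f(x) = 4·x^4 + 4·x^3 + x^2 + 3, leaving x^3 + 4·x + 1 (coefficients mod 5)
The degree is now < 4, so this is the remainder. Hence a · b ≡ x^3 + 4·x + 1 in F_5[x]/(f).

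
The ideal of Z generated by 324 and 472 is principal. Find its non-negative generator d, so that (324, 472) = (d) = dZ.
(324, 472) = (4); d = 4

In the PID Z, (a, b) is generated by gcd(a, b). Compute gcd(472, 324) with the extended Euclidean algorithm, tracking rows (r, s, t) with s·472 + t·324 = r:
  row A: (472, 1, 0)   [1·472 + 0·324 = 472]
  row B: (324, 0, 1)   [0·472 + 1·324 = 324]
  472 = 1·324 + 148   → row C = row A − 1·row B = (148, 1, −1)   [check: 1·472 − 1·324 = 148]
  324 = 2·148 + 28   → row D = row B − 2·row C = (28, −2, 3)   [check: −2·472 + 3·324 = 28]
  148 = 5·28 + 8   → row E = row C − 5·row D = (8, 11, −16)   [check: 11·472 − 16·324 = 8]
  28 = 3·8 + 4   → row F = row D − 3·row E = (4, −35, 51)   [check: −35·472 + 51·324 = 4]
  8 = 2·4 + 0   → remainder 0, stop. gcd = 4 (last nonzero row F).
So gcd(324, 472) = 4, with Bézout identity −35·472 + 51·324 = 4. Containment (⊇): the Bézout identity exhibits 4 as an element of (324, 472), giving (4) ⊆ (324, 472). Containment (⊆): since 4 | 324 and 4 | 472 (324 = 4·81, 472 = 4·118), every Z-linear combination of 324 and 472 is divisible by 4, so (324, 472) ⊆ (4). Therefore (324, 472) = (4), d = 4.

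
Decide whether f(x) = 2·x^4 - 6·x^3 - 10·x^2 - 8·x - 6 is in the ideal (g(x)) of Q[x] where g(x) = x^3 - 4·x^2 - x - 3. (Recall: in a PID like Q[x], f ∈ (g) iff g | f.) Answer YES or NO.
YES

In Q[x] the ideal (g) consists of all multiples of g, so f ∈ (g) iff g | f, i.e. iff the remainder of f on division by g is 0. Divide f by g (g is monic, so eliminate the leading term of the running remainder at each step):
  leading term 2·x^4: subtract (2·x)·g(x) = 2·x^4 - 8·x^3 - 2·x^2 - 6·x, leaving 2·x^3 - 8·x^2 - 2·x - 6
  leading term 2·x^3: subtract (2)·g(x) = 2·x^3 - 8·x^2 - 2·x - 6, leaving 0
The remainder is 0, so f(x) = g(x) · h(x) with h(x) = 2·x + 2. Hence g | f, i.e. f ∈ (g).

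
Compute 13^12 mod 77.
15

Use repeated squaring. Binary(12) = 1100. Walk through the bits of the exponent 12 left-to-right: at each bit after the leading one, square the running value, then multiply by 13 if the bit is 1 (always reducing mod 77):
  bit 1 = 1 (leading): start with 13.
  bit 2 = 1: square 13^2 = 169 ≡ 15; bit is 1, so multiply 15·13 = 195 ≡ 41 (mod 77).
  bit 3 = 0: square 41^2 = 1681 ≡ 64 (mod 77).
  bit 4 = 0: square 64^2 = 4096 ≡ 15 (mod 77).
Final value: 13^12 ≡ 15 (mod 77).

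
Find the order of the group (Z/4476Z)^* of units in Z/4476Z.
|(Z/4476Z)^*| = 1488

(Z/4476Z)^* consists of the classes a with gcd(a, 4476) = 1, so its order is φ(4476). φ is multiplicative, with φ(p^e) = p^e − p^(e−1). Factorise 4476 = 2^2 · 3 · 373. Then
  φ(4476) = (2^2 − 2^1) · (3 − 1) · (373 − 1) = 2 · 2 · 372 = 1488.
Thus |(Z/4476Z)^*| = 1488.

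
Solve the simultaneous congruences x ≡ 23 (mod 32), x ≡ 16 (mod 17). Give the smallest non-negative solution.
x ≡ 407 (mod 544); the representative in [0, 544) is 407

The moduli 32, 17 are pairwise coprime, so by the CRT there is a unique solution mod 32·17 = 544.
Solve by successive substitution. Start with x ≡ 23 (mod 32).
  Combine with x ≡ 16 (mod 17): write x = 23 + 32·t and require 23 + 32·t ≡ 16 (mod 17), i.e. 32·t ≡ 16 − 23 ≡ 10 (mod 17). Since 32^(−1) ≡ 8 (mod 17) (32 ≡ 15 (mod 17)), t ≡ 8·10 ≡ 12 (mod 17). So x ≡ 23 + 32·12 = 407 (mod 544).
Unique solution in [0, 544): x = 407.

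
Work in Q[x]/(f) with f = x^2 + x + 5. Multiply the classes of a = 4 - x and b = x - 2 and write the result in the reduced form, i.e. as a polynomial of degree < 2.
a · b ≡ 7·x - 3 (mod f(x))

First multiply in Q[x] without reducing: a · b = -x^2 + 6·x - 8. Now divide by f(x) = x^2 + x + 5, eliminating the leading term at each step:
  leading term -x^2: subtract (-1)·f(x) = -x^2 - x - 5, leaving 7·x - 3
The degree is now < 2, so this is the remainder. Hence a · b ≡ 7·x - 3 in Q[x]/(f).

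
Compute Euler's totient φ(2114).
φ is multiplicative, with φ(p^e) = p^e − p^(e−1). Factorise 2114 = 2 · 7 · 151. Then
  φ(2114) = (2 − 1) · (7 − 1) · (151 − 1) = 1 · 6 · 150 = 900.

Final answer: φ(2114) = 900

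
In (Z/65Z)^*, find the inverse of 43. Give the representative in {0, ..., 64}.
43^(−1) ≡ 62 (mod 65)

Apply the extended Euclidean algorithm to (65, 43), tracking rows (r, s, t) with s·65 + t·43 = r. Each division r_prev = q·r_cur + r_new produces the new row as (previous row) − q·(current row):
  row A: (65, 1, 0)   [1·65 + 0·43 = 65]
  row B: (43, 0, 1)   [0·65 + 1·43 = 43]
  65 = 1·43 + 22   → row C = row A − 1·row B = (22, 1, −1)   [check: 1·65 − 1·43 = 22]
  43 = 1·22 + 21   → row D = row B − 1·row C = (21, −1, 2)   [check: −1·65 + 2·43 = 21]
  22 = 1·21 + 1   → row E = row C − 1·row D = (1, 2, −3)   [check: 2·65 − 3·43 = 1]
  21 = 21·1 + 0   → remainder 0, stop. gcd = 1 (last nonzero row E).
The gcd is 1, so 43 is invertible mod 65. The last nonzero row gives 2·65 − 3·43 = 1, so t = −3. So 43^(−1) ≡ −3 ≡ 62 (mod 65). Verify: 43 · 62 = 2666 ≡ 1 (mod 65). ✓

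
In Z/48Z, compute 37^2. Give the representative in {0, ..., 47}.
Use repeated squaring. Binary(2) = 10. Walk through the bits of the exponent 2 left-to-right: at each bit after the leading one, square the running value, then multiply by 37 if the bit is 1 (always reducing mod 48):
  bit 1 = 1 (leading): start with 37.
  bit 2 = 0: square 37^2 = 1369 ≡ 25 (mod 48).
Final value: 37^2 ≡ 25 (mod 48).

Final answer: 25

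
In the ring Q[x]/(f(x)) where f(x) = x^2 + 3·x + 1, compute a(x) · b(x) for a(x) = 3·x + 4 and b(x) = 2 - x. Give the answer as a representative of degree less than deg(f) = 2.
a · b ≡ 11·x + 11 (mod f(x))

First multiply in Q[x] without reducing: a · b = -3·x^2 + 2·x + 8. Now divide by f(x) = x^2 + 3·x + 1, eliminating the leading term at each step:
  leading term -3·x^2: subtract (-3)·f(x) = -3·x^2 - 9·x - 3, leaving 11·x + 11
The degree is now < 2, so this is the remainder. Hence a · b ≡ 11·x + 11 in Q[x]/(f).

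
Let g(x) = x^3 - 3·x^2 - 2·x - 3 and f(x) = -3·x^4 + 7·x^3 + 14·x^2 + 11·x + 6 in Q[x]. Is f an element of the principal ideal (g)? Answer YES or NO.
NO

In Q[x] the ideal (g) consists of all multiples of g, so f ∈ (g) iff g | f, i.e. iff the remainder of f on division by g is 0. Divide f by g (g is monic, so eliminate the leading term of the running remainder at each step):
  leading term -3·x^4: subtract (-3·x)·g(x) = -3·x^4 + 9·x^3 + 6·x^2 + 9·x, leaving -2·x^3 + 8·x^2 + 2·x + 6
  leading term -2·x^3: subtract (-2)·g(x) = -2·x^3 + 6·x^2 + 4·x + 6, leaving 2·x^2 - 2·x
The remainder r(x) = 2·x^2 - 2·x ≠ 0 (and deg r < deg g), so g ∤ f, i.e. f ∉ (g).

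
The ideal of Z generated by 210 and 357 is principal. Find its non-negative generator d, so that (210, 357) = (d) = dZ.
In the PID Z, (a, b) is generated by gcd(a, b). Compute gcd(357, 210) with the extended Euclidean algorithm, tracking rows (r, s, t) with s·357 + t·210 = r:
  row A: (357, 1, 0)   [1·357 + 0·210 = 357]
  row B: (210, 0, 1)   [0·357 + 1·210 = 210]
  357 = 1·210 + 147   → row C = row A − 1·row B = (147, 1, −1)   [check: 1·357 − 1·210 = 147]
  210 = 1·147 + 63   → row D = row B − 1·row C = (63, −1, 2)   [check: −1·357 + 2·210 = 63]
  147 = 2·63 + 21   → row E = row C − 2·row D = (21, 3, −5)   [check: 3·357 − 5·210 = 21]
  63 = 3·21 + 0   → remainder 0, stop. gcd = 21 (last nonzero row E).
So gcd(210, 357) = 21, with Bézout identity 3·357 − 5·210 = 21. Containment (⊇): the Bézout identity exhibits 21 as an element of (210, 357), giving (21) ⊆ (210, 357). Containment (⊆): since 21 | 210 and 21 | 357 (210 = 21·10, 357 = 21·17), every Z-linear combination of 210 and 357 is divisible by 21, so (210, 357) ⊆ (21). Therefore (210, 357) = (21), d = 21.

Final answer: (210, 357) = (21); d = 21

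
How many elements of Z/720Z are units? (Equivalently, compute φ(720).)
Z/720Z has φ(720) = 192 units

An element a ∈ Z/720Z is a unit iff gcd(a, 720) = 1, so the number of units is φ(720). φ is multiplicative, with φ(p^e) = p^e − p^(e−1). Factorise 720 = 2^4 · 3^2 · 5. Then
  φ(720) = (2^4 − 2^3) · (3^2 − 3^1) · (5 − 1) = 8 · 6 · 4 = 192.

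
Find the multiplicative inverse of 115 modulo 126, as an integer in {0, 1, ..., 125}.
115^(−1) ≡ 103 (mod 126)

Apply the extended Euclidean algorithm to (126, 115), tracking rows (r, s, t) with s·126 + t·115 = r. Each division r_prev = q·r_cur + r_new produces the new row as (previous row) − q·(current row):
  row A: (126, 1, 0)   [1·126 + 0·115 = 126]
  row B: (115, 0, 1)   [0·126 + 1·115 = 115]
  126 = 1·115 + 11   → row C = row A − 1·row B = (11, 1, −1)   [check: 1·126 − 1·115 = 11]
  115 = 10·11 + 5   → row D = row B − 10·row C = (5, −10, 11)   [check: −10·126 + 11·115 = 5]
  11 = 2·5 + 1   → row E = row C − 2·row D = (1, 21, −23)   [check: 21·126 − 23·115 = 1]
  5 = 5·1 + 0   → remainder 0, stop. gcd = 1 (last nonzero row E).
The gcd is 1, so 115 is invertible mod 126. The last nonzero row gives 21·126 − 23·115 = 1, so t = −23. So 115^(−1) ≡ −23 ≡ 103 (mod 126). Verify: 115 · 103 = 11845 ≡ 1 (mod 126). ✓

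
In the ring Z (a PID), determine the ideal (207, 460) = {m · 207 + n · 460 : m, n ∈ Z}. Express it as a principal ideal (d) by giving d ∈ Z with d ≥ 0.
(207, 460) = (23); d = 23

In the PID Z, (a, b) is generated by gcd(a, b). Compute gcd(460, 207) with the extended Euclidean algorithm, tracking rows (r, s, t) with s·460 + t·207 = r:
  row A: (460, 1, 0)   [1·460 + 0·207 = 460]
  row B: (207, 0, 1)   [0·460 + 1·207 = 207]
  460 = 2·207 + 46   → row C = row A − 2·row B = (46, 1, −2)   [check: 1·460 − 2·207 = 46]
  207 = 4·46 + 23   → row D = row B − 4·row C = (23, −4, 9)   [check: −4·460 + 9·207 = 23]
  46 = 2·23 + 0   → remainder 0, stop. gcd = 23 (last nonzero row D).
So gcd(207, 460) = 23, with Bézout identity −4·460 + 9·207 = 23. Containment (⊇): the Bézout identity exhibits 23 as an element of (207, 460), giving (23) ⊆ (207, 460). Containment (⊆): since 23 | 207 and 23 | 460 (207 = 23·9, 460 = 23·20), every Z-linear combination of 207 and 460 is divisible by 23, so (207, 460) ⊆ (23). Therefore (207, 460) = (23), d = 23.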